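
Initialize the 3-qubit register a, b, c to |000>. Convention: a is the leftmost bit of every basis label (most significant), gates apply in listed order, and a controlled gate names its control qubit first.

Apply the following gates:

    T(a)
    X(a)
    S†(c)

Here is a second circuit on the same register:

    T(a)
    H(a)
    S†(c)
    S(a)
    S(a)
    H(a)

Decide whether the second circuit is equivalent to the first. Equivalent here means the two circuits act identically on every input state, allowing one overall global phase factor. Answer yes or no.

Yes — the two circuits implement the same unitary up to a global phase.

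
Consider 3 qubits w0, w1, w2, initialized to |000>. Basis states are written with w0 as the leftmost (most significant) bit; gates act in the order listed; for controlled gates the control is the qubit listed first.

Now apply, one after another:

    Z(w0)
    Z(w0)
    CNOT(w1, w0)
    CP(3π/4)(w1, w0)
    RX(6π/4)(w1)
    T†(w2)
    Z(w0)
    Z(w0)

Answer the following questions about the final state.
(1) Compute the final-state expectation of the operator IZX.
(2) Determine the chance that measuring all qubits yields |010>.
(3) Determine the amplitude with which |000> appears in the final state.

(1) In the final state, IZX has expectation 0.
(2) A full measurement returns |010> with probability 1/2.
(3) The amplitude on |000> is -sqrt(2)/2.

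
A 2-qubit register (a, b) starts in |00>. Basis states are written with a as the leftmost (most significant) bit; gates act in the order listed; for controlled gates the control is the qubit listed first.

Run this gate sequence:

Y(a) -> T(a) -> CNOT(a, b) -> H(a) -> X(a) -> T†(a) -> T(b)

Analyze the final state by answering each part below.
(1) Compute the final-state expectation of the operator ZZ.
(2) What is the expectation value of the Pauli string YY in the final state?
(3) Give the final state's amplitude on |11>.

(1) The observable ZZ averages to 0.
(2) In the final state, YY has expectation 0.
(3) |11> carries amplitude sqrt(2)*exp(3*I*pi/4)/2 in the final state.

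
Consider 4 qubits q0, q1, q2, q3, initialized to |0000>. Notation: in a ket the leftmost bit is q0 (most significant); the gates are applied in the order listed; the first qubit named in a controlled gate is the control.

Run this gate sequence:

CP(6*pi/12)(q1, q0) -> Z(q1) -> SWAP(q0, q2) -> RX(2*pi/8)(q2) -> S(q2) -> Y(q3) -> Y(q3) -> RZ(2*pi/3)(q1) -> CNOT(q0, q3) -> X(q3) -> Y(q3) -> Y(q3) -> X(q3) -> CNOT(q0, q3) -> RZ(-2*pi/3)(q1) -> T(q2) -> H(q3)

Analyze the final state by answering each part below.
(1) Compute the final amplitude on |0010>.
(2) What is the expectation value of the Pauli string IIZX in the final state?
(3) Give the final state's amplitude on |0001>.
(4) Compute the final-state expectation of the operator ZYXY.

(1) The final state's coefficient on |0010> equals sqrt(4 - 2*sqrt(2))*exp(I*pi/4)/4. Key observation: the block from step 8 through step 15 cancels to the identity and can be dropped.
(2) In the final state, IIZX has expectation sqrt(2)/2.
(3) The final state's coefficient on |0001> equals sqrt(2*sqrt(2) + 4)/4.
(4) In the final state, ZYXY has expectation 0.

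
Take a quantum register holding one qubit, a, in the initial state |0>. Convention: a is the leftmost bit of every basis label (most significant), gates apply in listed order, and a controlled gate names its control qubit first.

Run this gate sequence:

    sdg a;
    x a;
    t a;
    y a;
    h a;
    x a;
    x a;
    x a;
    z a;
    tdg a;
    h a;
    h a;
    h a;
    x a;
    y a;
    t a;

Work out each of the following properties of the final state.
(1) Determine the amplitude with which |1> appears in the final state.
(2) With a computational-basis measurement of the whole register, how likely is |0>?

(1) The amplitude on |1> is exp(I*pi/4)/2 + I/2.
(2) Outcome |0> occurs with probability 1/2 - sqrt(2)/4.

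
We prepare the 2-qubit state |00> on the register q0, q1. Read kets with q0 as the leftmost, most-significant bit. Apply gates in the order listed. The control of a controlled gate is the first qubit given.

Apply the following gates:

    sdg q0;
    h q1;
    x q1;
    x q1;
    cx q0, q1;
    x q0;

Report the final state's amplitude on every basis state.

The final amplitudes are 0 on |00>, 0 on |01>, sqrt(2)/2 on |10>, sqrt(2)/2 on |11>. Key observation: steps 3-4 multiply out to the identity, so the circuit reduces to the remaining gates.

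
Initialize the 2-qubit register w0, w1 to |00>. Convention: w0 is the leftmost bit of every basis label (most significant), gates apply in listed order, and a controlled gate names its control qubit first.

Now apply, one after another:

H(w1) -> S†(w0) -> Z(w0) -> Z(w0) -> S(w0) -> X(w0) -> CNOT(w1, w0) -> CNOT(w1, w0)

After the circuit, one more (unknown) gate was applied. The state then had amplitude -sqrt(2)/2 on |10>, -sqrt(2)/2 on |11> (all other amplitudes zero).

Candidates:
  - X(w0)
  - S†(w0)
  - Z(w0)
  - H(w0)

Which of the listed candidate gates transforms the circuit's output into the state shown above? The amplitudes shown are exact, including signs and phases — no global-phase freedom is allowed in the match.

The applied gate was Z(w0).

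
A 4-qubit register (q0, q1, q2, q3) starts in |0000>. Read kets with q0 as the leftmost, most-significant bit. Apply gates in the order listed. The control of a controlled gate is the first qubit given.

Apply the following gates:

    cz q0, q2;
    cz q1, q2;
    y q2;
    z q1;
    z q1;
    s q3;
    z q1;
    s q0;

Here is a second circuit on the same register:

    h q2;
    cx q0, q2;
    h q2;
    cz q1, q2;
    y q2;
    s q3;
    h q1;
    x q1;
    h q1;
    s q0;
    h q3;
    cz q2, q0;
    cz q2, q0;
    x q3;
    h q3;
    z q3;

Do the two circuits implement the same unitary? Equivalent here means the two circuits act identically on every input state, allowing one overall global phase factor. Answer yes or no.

Yes: on every input state the two circuits agree up to one overall phase factor.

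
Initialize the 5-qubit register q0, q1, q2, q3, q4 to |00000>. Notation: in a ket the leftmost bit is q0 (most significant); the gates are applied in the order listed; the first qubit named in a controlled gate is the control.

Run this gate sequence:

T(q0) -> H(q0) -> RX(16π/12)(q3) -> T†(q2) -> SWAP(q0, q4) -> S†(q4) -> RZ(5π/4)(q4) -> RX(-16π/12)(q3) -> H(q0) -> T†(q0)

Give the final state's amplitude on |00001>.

The final state's coefficient on |00001> equals exp(I*pi/8)/2.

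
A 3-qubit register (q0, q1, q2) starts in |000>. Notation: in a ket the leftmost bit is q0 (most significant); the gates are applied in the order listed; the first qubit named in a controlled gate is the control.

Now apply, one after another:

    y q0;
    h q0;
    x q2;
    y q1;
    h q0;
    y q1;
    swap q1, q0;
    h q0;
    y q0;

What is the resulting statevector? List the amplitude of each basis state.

The final amplitudes are sqrt(2)/2 on |011>, -sqrt(2)/2 on |111>, and 0 on every other basis state.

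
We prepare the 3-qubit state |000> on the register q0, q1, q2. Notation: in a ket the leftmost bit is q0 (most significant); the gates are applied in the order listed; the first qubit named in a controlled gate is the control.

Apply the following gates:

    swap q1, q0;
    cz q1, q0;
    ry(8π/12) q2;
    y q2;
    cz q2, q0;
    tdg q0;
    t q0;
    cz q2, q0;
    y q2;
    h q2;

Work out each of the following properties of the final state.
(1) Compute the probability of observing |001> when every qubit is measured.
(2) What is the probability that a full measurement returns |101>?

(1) A full measurement returns |001> with probability 1/2 - sqrt(3)/4. Key observation: the block from step 4 through step 9 cancels to the identity and can be dropped.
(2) The probability of measuring |101> is 0.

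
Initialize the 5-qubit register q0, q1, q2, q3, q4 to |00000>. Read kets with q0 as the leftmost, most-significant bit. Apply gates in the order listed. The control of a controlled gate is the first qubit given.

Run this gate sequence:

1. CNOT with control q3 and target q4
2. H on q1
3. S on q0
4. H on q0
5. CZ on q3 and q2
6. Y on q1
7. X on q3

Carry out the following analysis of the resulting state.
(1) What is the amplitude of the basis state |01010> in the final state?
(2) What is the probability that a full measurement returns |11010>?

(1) The final state's coefficient on |01010> equals I/2.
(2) The probability of measuring |11010> is 1/4.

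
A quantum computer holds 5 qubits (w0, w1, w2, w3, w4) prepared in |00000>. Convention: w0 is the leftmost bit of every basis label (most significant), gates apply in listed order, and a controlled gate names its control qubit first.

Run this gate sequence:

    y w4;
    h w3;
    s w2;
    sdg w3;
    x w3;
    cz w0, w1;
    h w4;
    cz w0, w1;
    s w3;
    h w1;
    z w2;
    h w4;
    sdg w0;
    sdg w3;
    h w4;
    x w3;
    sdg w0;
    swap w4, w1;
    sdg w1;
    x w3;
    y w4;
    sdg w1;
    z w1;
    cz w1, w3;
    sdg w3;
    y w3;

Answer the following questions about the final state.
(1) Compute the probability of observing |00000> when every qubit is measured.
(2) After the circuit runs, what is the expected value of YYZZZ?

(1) Outcome |00000> occurs with probability 1/8.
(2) The observable YYZZZ averages to 0.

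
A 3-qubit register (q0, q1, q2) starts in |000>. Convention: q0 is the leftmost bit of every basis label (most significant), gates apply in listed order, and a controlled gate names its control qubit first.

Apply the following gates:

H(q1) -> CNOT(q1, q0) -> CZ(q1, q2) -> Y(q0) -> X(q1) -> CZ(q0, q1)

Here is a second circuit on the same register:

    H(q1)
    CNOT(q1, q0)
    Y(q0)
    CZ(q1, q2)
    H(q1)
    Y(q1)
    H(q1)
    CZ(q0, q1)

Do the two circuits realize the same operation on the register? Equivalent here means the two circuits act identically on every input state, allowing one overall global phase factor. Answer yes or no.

No: there is an input state on which the two circuits produce genuinely different outputs (not merely differing by a phase).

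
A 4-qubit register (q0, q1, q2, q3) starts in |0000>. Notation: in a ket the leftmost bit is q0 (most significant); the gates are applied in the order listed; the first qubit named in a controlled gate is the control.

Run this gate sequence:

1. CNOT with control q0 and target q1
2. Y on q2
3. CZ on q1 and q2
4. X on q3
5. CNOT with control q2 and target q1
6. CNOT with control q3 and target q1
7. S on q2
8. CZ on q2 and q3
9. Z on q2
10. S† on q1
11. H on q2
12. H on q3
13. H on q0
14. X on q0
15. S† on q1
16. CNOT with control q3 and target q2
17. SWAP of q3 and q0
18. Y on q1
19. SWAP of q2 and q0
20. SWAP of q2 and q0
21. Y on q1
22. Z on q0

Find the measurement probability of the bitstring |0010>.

Outcome |0010> occurs with probability 1/8. Key observation: gates 18-21 undo each other exactly, leaving only the rest of the circuit to track.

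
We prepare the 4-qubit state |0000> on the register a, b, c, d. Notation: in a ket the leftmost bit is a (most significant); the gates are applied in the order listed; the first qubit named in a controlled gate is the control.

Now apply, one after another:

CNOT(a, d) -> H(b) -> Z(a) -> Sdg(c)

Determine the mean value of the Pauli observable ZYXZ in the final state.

The observable ZYXZ averages to 0.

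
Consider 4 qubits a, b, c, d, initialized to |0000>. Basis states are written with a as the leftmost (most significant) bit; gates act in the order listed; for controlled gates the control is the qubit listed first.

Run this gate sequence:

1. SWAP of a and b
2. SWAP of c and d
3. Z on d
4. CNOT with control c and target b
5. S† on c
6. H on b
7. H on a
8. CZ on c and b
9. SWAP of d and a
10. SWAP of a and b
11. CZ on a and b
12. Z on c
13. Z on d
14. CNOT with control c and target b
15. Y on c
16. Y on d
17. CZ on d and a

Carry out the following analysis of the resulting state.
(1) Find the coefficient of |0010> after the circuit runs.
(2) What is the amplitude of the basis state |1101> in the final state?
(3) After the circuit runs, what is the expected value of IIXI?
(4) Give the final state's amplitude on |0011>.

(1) The amplitude on |0010> is -1/2.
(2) The amplitude on |1101> is 0.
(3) In the final state, IIXI has expectation 0.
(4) The final state's coefficient on |0011> equals -1/2.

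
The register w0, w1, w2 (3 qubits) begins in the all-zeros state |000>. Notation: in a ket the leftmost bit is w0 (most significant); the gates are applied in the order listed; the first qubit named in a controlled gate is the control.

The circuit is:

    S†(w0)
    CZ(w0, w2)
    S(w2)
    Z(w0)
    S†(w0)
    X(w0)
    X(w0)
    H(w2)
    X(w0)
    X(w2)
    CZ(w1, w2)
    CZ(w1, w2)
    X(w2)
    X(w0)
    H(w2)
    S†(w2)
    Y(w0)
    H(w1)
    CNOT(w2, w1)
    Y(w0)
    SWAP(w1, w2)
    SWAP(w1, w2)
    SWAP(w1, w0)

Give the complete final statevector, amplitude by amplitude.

After the circuit, the state carries amplitude sqrt(2)/2 on |000>, sqrt(2)/2 on |100>, and 0 on every other basis state.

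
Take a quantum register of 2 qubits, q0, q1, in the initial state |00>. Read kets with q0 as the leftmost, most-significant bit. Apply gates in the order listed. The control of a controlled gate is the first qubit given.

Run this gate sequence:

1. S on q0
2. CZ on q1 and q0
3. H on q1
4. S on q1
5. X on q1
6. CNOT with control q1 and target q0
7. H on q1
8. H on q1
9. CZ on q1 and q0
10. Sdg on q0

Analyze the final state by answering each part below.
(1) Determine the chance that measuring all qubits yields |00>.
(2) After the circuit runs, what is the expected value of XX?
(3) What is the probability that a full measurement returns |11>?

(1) Outcome |00> occurs with probability 1/2.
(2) In the final state, XX has expectation 1.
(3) The probability of measuring |11> is 1/2.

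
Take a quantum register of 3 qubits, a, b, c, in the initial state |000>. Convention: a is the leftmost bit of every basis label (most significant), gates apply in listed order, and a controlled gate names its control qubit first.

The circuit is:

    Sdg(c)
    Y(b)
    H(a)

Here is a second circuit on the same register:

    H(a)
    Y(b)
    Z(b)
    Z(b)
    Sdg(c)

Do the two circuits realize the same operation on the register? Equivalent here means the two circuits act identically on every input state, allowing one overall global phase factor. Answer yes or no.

Yes — the two circuits implement the same unitary up to a global phase.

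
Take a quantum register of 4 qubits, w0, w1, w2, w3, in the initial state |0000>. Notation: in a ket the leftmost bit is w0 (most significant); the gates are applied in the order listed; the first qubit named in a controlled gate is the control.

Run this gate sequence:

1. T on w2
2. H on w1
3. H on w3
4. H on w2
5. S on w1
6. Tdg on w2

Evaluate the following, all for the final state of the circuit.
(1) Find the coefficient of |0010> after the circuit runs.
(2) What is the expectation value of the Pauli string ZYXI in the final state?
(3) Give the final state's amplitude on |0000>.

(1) The final state's coefficient on |0010> equals -sqrt(2)*exp(3*I*pi/4)/4.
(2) The observable ZYXI averages to sqrt(2)/2.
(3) The final state's coefficient on |0000> equals sqrt(2)/4.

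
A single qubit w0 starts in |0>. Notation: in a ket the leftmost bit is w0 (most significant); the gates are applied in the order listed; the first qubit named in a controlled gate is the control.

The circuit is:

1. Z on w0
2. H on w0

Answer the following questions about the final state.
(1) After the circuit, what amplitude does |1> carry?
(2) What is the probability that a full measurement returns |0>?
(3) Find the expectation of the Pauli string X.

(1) The amplitude on |1> is sqrt(2)/2.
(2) A full measurement returns |0> with probability 1/2.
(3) The observable X averages to 1.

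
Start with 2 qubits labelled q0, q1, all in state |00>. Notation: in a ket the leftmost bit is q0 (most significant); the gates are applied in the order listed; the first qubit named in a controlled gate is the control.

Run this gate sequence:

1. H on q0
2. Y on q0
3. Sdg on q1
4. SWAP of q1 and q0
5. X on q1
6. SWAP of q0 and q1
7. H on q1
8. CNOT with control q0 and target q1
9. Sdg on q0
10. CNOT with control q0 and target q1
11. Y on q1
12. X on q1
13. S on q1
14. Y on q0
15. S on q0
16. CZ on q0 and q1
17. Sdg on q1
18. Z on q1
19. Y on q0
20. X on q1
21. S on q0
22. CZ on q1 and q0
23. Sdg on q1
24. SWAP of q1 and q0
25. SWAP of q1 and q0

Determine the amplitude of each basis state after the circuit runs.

The final amplitudes are I/2 on |00>, -1/2 on |01>, 1/2 on |10>, I/2 on |11>.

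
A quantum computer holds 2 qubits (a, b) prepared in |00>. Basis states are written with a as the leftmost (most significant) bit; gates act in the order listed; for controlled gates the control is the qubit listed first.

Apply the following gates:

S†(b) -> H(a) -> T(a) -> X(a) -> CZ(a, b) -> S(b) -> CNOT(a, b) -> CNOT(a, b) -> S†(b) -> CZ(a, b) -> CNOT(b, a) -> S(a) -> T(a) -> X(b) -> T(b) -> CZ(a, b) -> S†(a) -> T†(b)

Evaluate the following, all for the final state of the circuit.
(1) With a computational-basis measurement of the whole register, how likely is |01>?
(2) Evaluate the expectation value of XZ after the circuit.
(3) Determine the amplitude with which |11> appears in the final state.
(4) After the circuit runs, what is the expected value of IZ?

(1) The probability of measuring |01> is 1/2. Key observation: gates 5-10 undo each other exactly, leaving only the rest of the circuit to track.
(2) In the final state, XZ has expectation 1.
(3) The final state's coefficient on |11> equals -sqrt(2)*exp(I*pi/4)/2.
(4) In the final state, IZ has expectation -1.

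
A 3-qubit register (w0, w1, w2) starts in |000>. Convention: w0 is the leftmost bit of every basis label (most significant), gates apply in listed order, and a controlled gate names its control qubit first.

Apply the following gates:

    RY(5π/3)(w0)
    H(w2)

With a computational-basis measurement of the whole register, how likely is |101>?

The probability of measuring |101> is 1/8.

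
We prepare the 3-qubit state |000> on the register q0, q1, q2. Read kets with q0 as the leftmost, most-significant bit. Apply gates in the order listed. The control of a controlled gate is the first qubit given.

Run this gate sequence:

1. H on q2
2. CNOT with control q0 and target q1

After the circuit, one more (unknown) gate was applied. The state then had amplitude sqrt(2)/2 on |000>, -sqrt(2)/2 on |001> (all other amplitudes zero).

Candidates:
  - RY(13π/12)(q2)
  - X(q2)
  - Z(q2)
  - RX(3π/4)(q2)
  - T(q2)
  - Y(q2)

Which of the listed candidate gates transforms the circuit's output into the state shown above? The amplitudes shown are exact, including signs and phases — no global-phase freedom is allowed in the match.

The unique candidate consistent with the amplitudes is Z(q2).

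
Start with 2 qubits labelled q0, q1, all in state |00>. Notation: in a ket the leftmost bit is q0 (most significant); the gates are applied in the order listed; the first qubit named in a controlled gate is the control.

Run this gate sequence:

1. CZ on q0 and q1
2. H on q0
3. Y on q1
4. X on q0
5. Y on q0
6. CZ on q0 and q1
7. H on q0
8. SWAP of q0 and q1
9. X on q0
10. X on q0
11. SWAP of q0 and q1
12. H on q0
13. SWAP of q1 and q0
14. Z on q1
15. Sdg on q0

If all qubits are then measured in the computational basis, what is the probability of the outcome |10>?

The probability of measuring |10> is 1/2.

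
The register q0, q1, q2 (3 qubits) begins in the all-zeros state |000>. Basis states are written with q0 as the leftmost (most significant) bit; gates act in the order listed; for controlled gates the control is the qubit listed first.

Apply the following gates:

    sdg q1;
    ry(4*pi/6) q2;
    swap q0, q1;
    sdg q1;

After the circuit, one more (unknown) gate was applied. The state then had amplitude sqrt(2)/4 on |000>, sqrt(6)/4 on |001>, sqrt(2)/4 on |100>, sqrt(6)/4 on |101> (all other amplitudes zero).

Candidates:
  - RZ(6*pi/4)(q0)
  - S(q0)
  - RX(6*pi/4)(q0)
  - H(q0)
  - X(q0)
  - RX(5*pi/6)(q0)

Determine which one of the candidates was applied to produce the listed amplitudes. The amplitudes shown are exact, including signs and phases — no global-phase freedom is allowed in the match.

It was H(q0) that produced the state shown.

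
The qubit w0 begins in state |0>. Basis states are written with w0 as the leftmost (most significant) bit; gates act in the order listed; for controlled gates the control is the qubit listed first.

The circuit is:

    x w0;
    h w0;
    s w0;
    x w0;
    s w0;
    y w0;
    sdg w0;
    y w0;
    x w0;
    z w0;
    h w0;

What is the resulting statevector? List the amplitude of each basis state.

The final amplitudes are 1/2 + I/2 on |0>, -1/2 + I/2 on |1>.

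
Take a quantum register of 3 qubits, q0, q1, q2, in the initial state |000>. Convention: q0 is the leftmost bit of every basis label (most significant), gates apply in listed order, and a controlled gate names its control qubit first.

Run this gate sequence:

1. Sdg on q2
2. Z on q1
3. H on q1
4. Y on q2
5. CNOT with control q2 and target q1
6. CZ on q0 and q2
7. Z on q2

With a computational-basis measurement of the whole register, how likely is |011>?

A full measurement returns |011> with probability 1/2.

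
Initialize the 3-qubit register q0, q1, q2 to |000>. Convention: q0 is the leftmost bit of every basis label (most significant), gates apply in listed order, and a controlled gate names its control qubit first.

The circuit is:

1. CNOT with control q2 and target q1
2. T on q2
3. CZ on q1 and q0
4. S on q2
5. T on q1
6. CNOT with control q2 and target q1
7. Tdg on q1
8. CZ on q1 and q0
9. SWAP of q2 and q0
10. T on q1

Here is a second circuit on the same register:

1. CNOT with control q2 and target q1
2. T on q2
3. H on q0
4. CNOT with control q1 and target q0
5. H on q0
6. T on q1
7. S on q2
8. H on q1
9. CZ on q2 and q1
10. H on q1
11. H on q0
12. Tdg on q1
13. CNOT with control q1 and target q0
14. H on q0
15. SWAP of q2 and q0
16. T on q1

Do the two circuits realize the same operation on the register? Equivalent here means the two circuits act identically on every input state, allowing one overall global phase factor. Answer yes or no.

Yes: on every input state the two circuits agree up to one overall phase factor.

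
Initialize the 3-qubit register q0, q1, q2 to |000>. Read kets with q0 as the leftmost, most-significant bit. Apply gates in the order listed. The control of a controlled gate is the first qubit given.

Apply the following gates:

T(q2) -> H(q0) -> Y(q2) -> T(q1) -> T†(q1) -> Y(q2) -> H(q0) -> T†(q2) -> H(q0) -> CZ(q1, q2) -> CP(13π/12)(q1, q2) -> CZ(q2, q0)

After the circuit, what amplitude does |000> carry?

|000> carries amplitude sqrt(2)/2 in the final state.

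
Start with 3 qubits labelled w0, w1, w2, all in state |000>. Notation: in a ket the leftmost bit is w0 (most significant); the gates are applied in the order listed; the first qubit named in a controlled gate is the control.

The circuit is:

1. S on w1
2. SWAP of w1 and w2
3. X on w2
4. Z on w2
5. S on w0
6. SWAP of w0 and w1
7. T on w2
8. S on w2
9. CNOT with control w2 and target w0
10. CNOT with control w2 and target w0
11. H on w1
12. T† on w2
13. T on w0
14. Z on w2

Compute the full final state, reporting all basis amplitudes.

The resulting statevector has amplitude sqrt(2)*I/2 on |001>, sqrt(2)*I/2 on |011>, and 0 on every other basis state.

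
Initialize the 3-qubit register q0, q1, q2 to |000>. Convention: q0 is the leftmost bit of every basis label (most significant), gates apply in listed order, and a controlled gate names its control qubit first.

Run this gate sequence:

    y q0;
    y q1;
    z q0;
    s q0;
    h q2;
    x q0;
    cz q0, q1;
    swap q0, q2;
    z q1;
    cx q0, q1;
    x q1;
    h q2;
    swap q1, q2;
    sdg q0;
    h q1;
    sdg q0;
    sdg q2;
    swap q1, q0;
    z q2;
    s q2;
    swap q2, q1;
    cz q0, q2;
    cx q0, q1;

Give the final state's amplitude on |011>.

The final state's coefficient on |011> equals -sqrt(2)*I/2.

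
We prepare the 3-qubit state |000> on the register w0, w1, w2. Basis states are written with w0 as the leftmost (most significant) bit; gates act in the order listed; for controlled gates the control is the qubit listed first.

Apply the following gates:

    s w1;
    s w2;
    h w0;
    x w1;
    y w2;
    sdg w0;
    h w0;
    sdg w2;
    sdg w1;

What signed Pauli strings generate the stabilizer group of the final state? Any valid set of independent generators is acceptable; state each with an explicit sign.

The stabilizer group can be generated by +YII, -IZI, -IIZ, among other valid generating sets.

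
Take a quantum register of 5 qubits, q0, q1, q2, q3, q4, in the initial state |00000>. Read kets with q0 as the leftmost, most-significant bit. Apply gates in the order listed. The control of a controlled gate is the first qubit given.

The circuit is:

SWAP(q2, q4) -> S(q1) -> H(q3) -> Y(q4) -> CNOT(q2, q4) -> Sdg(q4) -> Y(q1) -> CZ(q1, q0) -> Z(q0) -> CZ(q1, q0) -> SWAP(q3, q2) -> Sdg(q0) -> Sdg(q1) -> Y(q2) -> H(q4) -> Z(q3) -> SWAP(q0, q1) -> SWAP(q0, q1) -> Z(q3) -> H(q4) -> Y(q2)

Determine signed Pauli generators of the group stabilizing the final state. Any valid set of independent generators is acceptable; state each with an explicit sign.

The final state is stabilized by the group generated by +IIXII, +ZIIII, -IZIII, +IIIZI, -IIIIZ; other independent generating sets are equally valid. Key observation: the block from step 14 through step 21 cancels to the identity and can be dropped.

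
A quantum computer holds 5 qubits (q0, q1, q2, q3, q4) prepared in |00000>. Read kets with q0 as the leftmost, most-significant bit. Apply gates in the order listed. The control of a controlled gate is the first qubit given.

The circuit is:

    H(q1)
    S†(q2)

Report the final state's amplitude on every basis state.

The final amplitudes are sqrt(2)/2 on |00000>, sqrt(2)/2 on |01000>, and 0 on every other basis state.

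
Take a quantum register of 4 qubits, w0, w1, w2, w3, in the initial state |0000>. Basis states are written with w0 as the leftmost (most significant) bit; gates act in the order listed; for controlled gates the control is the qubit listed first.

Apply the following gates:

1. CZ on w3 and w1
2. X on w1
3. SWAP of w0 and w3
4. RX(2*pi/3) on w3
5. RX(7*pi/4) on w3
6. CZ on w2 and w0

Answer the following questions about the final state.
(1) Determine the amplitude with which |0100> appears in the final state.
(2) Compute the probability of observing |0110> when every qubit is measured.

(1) The final state's coefficient on |0100> equals -sqrt(sqrt(2) + 2)/4 - sqrt(6 - 3*sqrt(2))/4.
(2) A full measurement returns |0110> with probability 0.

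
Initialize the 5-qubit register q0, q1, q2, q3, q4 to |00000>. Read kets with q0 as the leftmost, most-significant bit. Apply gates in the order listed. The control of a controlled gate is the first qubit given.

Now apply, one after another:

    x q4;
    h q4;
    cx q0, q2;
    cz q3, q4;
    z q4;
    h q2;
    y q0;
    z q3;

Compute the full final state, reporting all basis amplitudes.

After the circuit, the state carries amplitude I/2 on |10000>, I/2 on |10001>, I/2 on |10100>, I/2 on |10101>, and 0 on every other basis state.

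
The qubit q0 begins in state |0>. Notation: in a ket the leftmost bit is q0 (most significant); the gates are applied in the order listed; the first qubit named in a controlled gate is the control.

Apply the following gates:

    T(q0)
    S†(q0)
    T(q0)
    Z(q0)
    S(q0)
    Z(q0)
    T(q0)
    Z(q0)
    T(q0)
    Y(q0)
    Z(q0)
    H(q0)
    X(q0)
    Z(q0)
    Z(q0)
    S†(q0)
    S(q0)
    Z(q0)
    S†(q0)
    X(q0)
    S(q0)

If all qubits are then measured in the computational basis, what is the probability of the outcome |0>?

Outcome |0> occurs with probability 1/2. Key observation: steps 15-18 multiply out to the identity, so the circuit reduces to the remaining gates.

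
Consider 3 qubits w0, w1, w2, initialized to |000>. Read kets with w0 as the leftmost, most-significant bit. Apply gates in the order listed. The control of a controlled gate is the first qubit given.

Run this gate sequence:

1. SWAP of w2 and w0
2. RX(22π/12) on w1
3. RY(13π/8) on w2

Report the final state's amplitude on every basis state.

After the circuit, the state carries amplitude (sqrt(2) + sqrt(6))*cos(3*pi/16)/4 on |000>, -(sqrt(2) + sqrt(6))*sin(3*pi/16)/4 on |001>, I*(-sqrt(2) + sqrt(6))*cos(3*pi/16)/4 on |010>, I*(-sqrt(6) + sqrt(2))*sin(3*pi/16)/4 on |011>, 0 on |100>, 0 on |101>, 0 on |110>, 0 on |111>.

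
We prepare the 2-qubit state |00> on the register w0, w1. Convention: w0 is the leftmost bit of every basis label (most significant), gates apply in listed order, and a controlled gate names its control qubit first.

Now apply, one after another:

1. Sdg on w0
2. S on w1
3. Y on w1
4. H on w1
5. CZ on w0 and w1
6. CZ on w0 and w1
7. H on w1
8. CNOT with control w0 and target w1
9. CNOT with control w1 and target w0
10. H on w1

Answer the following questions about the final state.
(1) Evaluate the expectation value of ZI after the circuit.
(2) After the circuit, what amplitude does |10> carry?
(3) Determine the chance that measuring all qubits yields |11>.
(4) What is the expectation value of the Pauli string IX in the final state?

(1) In the final state, ZI has expectation -1. Key observation: the block from step 4 through step 7 cancels to the identity and can be dropped.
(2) The amplitude on |10> is sqrt(2)*I/2.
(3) The probability of measuring |11> is 1/2.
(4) In the final state, IX has expectation -1.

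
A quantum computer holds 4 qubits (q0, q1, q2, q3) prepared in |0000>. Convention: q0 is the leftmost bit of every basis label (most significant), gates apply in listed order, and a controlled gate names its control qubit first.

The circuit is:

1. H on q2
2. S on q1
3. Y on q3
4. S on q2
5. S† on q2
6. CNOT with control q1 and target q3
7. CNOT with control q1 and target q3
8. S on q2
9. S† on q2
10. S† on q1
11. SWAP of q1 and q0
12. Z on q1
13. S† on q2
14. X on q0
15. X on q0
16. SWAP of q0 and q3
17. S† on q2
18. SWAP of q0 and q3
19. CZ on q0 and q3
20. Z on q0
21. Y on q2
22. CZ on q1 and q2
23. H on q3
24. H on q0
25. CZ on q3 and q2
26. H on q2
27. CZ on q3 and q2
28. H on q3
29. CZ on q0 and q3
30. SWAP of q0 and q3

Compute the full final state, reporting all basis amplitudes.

The final amplitudes are -sqrt(2)/4 on |0000>, -sqrt(2)/4 on |0001>, -sqrt(2)/4 on |0010>, -sqrt(2)/4 on |0011>, 0 on |0100>, 0 on |0101>, 0 on |0110>, 0 on |0111>, -sqrt(2)/4 on |1000>, sqrt(2)/4 on |1001>, sqrt(2)/4 on |1010>, -sqrt(2)/4 on |1011>, 0 on |1100>, 0 on |1101>, 0 on |1110>, 0 on |1111>. Key observation: steps 4-9 multiply out to the identity, so the circuit reduces to the remaining gates.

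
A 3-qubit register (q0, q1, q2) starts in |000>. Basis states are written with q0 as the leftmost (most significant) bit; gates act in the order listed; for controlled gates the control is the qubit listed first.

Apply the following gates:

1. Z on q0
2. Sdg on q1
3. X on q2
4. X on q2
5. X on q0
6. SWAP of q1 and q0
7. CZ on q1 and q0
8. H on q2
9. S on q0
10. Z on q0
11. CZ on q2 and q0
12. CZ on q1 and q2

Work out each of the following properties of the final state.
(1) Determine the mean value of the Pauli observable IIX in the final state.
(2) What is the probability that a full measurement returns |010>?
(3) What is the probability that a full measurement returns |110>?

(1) In the final state, IIX has expectation -1.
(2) Outcome |010> occurs with probability 1/2.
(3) The probability of measuring |110> is 0.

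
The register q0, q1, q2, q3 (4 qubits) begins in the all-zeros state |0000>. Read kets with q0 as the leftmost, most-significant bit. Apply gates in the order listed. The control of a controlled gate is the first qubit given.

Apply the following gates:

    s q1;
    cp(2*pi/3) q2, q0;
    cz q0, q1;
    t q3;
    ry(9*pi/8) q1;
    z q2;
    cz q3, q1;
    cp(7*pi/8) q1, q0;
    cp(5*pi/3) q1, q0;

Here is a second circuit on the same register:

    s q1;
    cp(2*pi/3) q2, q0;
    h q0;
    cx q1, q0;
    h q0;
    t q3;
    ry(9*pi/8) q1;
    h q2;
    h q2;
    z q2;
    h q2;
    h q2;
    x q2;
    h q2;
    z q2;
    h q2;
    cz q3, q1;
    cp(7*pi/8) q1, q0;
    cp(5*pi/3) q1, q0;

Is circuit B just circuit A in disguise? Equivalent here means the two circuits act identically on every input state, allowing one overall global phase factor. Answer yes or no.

Yes: on every input state the two circuits agree up to one overall phase factor.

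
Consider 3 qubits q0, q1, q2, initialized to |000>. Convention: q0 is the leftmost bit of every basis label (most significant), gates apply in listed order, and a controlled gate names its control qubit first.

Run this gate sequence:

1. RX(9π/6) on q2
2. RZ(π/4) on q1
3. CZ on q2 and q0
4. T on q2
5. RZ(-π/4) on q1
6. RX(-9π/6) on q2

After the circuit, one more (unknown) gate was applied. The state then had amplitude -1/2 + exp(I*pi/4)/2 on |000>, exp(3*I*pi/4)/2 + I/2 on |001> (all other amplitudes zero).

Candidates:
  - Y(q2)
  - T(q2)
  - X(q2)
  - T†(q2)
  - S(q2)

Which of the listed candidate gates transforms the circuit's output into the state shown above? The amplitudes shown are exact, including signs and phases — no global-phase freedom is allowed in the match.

The applied gate was Y(q2).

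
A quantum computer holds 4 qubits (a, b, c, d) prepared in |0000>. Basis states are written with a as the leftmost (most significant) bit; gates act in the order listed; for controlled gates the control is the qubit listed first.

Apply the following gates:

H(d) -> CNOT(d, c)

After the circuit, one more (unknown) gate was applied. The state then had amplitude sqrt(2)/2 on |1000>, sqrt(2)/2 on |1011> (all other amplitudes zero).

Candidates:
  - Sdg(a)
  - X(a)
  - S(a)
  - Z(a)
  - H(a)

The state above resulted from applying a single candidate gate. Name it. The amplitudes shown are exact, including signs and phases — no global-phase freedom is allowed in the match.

The applied gate was X(a).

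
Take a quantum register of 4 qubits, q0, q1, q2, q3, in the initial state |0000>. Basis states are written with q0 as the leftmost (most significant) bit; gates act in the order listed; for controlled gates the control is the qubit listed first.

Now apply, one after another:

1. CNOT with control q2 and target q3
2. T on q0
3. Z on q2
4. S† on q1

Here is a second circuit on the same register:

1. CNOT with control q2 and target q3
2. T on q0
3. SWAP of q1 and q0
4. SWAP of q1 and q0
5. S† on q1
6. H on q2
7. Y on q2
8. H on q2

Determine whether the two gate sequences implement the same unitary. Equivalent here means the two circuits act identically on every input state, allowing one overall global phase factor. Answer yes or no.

No: there is an input state on which the two circuits produce genuinely different outputs (not merely differing by a phase).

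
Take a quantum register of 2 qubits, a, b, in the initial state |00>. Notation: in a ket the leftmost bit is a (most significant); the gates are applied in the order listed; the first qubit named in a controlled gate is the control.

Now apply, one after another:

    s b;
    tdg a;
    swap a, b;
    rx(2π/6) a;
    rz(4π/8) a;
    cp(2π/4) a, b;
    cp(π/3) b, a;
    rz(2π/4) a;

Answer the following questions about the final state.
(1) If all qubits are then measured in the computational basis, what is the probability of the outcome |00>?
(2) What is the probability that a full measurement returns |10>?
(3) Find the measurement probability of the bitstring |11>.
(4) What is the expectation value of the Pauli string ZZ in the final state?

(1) The probability of measuring |00> is 3/4.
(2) Outcome |10> occurs with probability 1/4.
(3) Outcome |11> occurs with probability 0.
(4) The observable ZZ averages to 1/2.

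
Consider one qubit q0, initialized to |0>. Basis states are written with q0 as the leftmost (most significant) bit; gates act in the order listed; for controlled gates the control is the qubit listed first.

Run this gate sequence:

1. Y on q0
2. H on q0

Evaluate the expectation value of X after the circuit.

In the final state, X has expectation -1.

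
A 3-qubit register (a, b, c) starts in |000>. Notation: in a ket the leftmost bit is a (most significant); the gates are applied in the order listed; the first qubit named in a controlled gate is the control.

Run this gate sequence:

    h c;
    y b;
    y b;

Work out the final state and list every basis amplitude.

The final amplitudes are sqrt(2)/2 on |000>, sqrt(2)/2 on |001>, and 0 on every other basis state.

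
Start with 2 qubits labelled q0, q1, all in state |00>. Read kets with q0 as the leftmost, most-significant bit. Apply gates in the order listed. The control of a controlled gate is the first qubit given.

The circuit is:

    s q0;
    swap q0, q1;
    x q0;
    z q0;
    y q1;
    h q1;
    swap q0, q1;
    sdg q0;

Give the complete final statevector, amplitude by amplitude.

After the circuit, the state carries amplitude 0 on |00>, -sqrt(2)*I/2 on |01>, 0 on |10>, sqrt(2)/2 on |11>.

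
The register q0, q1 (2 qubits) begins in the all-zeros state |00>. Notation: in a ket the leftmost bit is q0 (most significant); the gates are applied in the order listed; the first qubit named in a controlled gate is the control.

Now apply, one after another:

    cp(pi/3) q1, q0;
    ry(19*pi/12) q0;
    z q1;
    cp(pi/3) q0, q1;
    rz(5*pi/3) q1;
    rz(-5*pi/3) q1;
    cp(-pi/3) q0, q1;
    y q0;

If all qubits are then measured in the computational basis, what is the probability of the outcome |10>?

Outcome |10> occurs with probability -sqrt(2)/8 + sqrt(6)/8 + 1/2. Key observation: steps 4-7 multiply out to the identity, so the circuit reduces to the remaining gates.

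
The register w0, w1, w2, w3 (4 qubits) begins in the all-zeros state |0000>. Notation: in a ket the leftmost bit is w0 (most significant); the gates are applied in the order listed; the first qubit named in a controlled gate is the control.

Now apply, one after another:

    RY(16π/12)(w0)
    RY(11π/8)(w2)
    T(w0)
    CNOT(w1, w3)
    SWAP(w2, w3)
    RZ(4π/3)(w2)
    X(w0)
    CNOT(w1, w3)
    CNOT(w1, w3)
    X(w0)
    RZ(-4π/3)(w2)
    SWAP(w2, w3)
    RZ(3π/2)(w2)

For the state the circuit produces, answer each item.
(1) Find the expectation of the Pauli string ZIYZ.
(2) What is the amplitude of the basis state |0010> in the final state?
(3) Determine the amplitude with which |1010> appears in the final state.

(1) The expectation value of ZIYZ is -sqrt(sqrt(2) + 2)/4. Key observation: gates 5-12 undo each other exactly, leaving only the rest of the circuit to track.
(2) The amplitude on |0010> is -exp(3*I*pi/4)*sin(5*pi/16)/2.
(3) The final state's coefficient on |1010> equals -sqrt(3)*sin(5*pi/16)/2.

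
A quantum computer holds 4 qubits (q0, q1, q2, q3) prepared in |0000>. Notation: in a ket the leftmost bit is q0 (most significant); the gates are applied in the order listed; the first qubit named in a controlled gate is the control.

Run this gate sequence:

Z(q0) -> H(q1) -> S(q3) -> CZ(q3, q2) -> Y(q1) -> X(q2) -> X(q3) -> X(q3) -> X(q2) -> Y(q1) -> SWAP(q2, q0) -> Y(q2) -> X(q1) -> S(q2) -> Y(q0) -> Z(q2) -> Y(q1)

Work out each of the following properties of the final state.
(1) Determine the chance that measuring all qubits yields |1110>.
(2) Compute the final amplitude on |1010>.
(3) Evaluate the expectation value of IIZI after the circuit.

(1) Outcome |1110> occurs with probability 1/2.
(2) The final state's coefficient on |1010> equals sqrt(2)/2.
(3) In the final state, IIZI has expectation -1.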